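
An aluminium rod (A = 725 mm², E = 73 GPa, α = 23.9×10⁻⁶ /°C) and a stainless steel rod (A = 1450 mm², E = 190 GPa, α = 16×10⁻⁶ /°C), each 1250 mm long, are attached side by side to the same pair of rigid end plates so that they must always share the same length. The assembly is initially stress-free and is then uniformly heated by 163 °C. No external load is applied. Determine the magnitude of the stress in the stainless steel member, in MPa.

σ ≈ 39.4 MPa (tensile)

The aluminium has the larger α, so on heating it would change length more than the stainless steel if both were free. The rigid plates force a common final length, so the aluminium is put into compression and the stainless steel into tension, with equal and opposite forces P (no external load).
Compatibility of the two members (thermal + elastic change equal): (α₁ − α₂)ΔT = P·[1/(A₁E₁) + 1/(A₂E₂)].
|α₁ − α₂|·ΔT = 7.9×10⁻⁶ × 163 = 0.001288.
1/(A₁E₁) + 1/(A₂E₂) = 1/(725×73×10³) + 1/(1450×190×10³) = 2.252×10⁻⁸ N⁻¹.
So P = 0.001288 / 2.252×10⁻⁸ = 57.17 kN.
σ_{stainless steel} = P/A₂ = 57170/1450 = 39.43 MPa, tensile.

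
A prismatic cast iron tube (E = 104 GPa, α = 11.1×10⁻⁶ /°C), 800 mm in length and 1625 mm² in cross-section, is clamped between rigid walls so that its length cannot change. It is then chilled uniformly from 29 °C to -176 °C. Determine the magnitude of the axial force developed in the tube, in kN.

With zero net strain, σ = E·αΔT = 104 GPa × 11.1×10⁻⁶ × 205 = 236.7 MPa.
Then P = σA = 236.7 × 1625 mm² = 384.6 kN, tensile.

P ≈ 385 kN (tensile)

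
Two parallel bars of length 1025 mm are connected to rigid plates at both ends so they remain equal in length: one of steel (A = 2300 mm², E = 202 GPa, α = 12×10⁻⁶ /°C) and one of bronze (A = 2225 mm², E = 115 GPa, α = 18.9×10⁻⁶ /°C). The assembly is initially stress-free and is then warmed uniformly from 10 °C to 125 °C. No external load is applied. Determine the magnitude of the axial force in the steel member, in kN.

The bronze has the larger α, so on heating it would change length more than the steel if both were free. The rigid plates force a common final length, so the bronze is put into compression and the steel into tension, with equal and opposite forces P (no external load).
Compatibility of the two members (thermal + elastic change equal): (α₁ − α₂)ΔT = P·[1/(A₁E₁) + 1/(A₂E₂)].
|α₁ − α₂|·ΔT = 6.9×10⁻⁶ × 115 = 0.0007935.
1/(A₁E₁) + 1/(A₂E₂) = 1/(2300×202×10³) + 1/(2225×115×10³) = 6.061×10⁻⁹ N⁻¹.
P = 0.0007935 / 6.061×10⁻⁹ = 130900 N = 130.9 kN.

P ≈ 131 kN (tensile in the steel)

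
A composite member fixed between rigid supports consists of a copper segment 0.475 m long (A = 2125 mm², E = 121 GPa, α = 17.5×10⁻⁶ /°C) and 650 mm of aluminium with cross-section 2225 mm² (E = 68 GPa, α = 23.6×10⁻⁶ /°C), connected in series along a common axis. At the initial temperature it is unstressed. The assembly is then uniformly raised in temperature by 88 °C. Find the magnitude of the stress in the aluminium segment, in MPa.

σ ≈ 152 MPa (compressive)

With the walls removed the bar would change length by δ_free = Σ αᵢΔT Lᵢ = 17.5×10⁻⁶×88×475 + 23.6×10⁻⁶×88×650 = 2.081 mm.
Since the ends are fixed, an axial force P builds up, equal in every segment, with P · Σ Lᵢ/(AᵢEᵢ) = δ_free.
Σ Lᵢ/(AᵢEᵢ) = 475/(2125×121×10³) + 650/(2225×68×10³) = 6.143×10⁻⁶ mm/N.
Hence P = δ_free / Σ(L/AE) = 2.081/6.143×10⁻⁶ = 338.8 kN (compressive).
σ_{aluminium} = P / A = 338800 / 2225 = 152.3 MPa.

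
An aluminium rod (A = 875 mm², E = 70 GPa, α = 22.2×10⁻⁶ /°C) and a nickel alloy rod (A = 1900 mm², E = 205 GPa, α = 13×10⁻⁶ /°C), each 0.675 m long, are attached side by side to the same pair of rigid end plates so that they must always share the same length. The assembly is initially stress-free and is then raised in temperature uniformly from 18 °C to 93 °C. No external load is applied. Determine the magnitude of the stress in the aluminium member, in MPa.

The aluminium has the larger α, so on heating it would change length more than the nickel alloy if both were free. The rigid plates force a common final length, so the aluminium is put into compression and the nickel alloy into tension, with equal and opposite forces P (no external load).
Compatibility of the two members (thermal + elastic change equal): (α₁ − α₂)ΔT = P·[1/(A₁E₁) + 1/(A₂E₂)].
|α₁ − α₂|·ΔT = 9.2×10⁻⁶ × 75 = 0.00069.
1/(A₁E₁) + 1/(A₂E₂) = 1/(875×70×10³) + 1/(1900×205×10³) = 1.889×10⁻⁸ N⁻¹.
P = 0.00069 / 1.889×10⁻⁸ = 36520 N = 36.52 kN.
σ_{aluminium} = P/A₁ = 36520/875 = 41.74 MPa, compressive.

σ ≈ 41.7 MPa (compressive)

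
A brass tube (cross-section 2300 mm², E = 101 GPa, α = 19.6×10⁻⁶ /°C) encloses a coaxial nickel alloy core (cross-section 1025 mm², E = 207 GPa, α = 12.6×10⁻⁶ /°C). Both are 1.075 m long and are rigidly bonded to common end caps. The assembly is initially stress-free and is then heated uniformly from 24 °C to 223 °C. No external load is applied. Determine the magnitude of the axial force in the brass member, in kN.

Equilibrium of a rigid end plate with no external load gives equal and opposite internal forces ±P in the two members. Since α_{brass} > α_{nickel alloy}, heating drives the brass into compression and the nickel alloy into tension.
Compatibility of the two members (thermal + elastic change equal): (α₁ − α₂)ΔT = P·[1/(A₁E₁) + 1/(A₂E₂)].
|α₁ − α₂|·ΔT = 7×10⁻⁶ × 199 = 0.001393.
1/(A₁E₁) + 1/(A₂E₂) = 1/(2300×101×10³) + 1/(1025×207×10³) = 9.018×10⁻⁹ N⁻¹.
So P = 0.001393 / 9.018×10⁻⁹ = 154.5 kN.

P ≈ 154 kN (compressive in the brass)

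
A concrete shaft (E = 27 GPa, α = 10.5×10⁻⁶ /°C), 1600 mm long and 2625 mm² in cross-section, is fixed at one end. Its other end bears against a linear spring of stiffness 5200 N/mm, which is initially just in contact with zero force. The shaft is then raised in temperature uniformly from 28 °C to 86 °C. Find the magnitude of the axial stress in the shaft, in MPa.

σ ≈ 1.73 MPa (compressive)

If the spring were absent the shaft would lengthen by αΔT L = 10.5×10⁻⁶ × 58 × 1600 = 0.9744 mm.
Let P be the compressive force at the spring. The shaft shortens elastically by PL/(AE) and the spring compresses by P/k; together these equal δ_free.
P [ L/(AE) + 1/k ] = δ_free → P [ 1600/(2625×27×10³) + 1/(5200) ] = 0.9744.
P = 0.9744 / 0.0002149 = 4535 N.
σ = P/A = 4535/2625 = 1.727 MPa.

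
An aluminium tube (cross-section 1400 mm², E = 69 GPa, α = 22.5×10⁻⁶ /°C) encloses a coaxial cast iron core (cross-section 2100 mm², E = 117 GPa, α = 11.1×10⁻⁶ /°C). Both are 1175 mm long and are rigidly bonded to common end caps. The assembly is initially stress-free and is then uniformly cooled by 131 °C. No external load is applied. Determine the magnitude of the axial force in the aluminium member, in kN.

Equilibrium of a rigid end plate with no external load gives equal and opposite internal forces ±P in the two members. Since α_{aluminium} > α_{cast iron}, cooling drives the aluminium into tension and the cast iron into compression.
Compatibility of the two members (thermal + elastic change equal): (α₁ − α₂)ΔT = P·[1/(A₁E₁) + 1/(A₂E₂)].
|α₁ − α₂|·ΔT = 11.4×10⁻⁶ × 131 = 0.001493.
1/(A₁E₁) + 1/(A₂E₂) = 1/(1400×69×10³) + 1/(2100×117×10³) = 1.442×10⁻⁸ N⁻¹.
P = 0.001493 / 1.442×10⁻⁸ = 103600 N = 103.6 kN.

P ≈ 104 kN (tensile in the aluminium)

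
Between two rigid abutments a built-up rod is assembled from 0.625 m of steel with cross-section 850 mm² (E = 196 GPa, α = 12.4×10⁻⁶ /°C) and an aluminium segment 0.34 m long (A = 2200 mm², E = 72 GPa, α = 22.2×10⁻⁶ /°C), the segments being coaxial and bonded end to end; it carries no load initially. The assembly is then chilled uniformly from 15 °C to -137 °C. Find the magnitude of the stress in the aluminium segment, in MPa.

σ ≈ 179 MPa (tensile)

Free thermal contraction of the whole bar: Σ αᵢΔT Lᵢ = 12.4×10⁻⁶×152×625 + 22.2×10⁻⁶×152×340 = 2.325 mm.
The walls prevent any net length change, so an axial force P (same in every segment) develops. Compatibility: P · Σ Lᵢ/(AᵢEᵢ) = δ_free.
Σ Lᵢ/(AᵢEᵢ) = 625/(850×196×10³) + 340/(2200×72×10³) = 5.898×10⁻⁶ mm/N.
P = 2.325 / 5.898×10⁻⁶ = 394300 N = 394.3 kN, tensile.
σ_{aluminium} = P / A = 394300 / 2200 = 179.2 MPa.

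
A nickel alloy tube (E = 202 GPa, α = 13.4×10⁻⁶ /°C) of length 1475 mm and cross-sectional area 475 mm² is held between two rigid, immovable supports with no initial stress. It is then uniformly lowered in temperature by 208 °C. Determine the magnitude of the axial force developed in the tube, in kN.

P ≈ 267 kN (tensile)

The ends cannot move, so σ = EαΔT = 202×10³ × 13.4×10⁻⁶ × 208 = 563 MPa.
Axial force P = σA = 563 × 475 = 267400 N = 267.4 kN, tensile.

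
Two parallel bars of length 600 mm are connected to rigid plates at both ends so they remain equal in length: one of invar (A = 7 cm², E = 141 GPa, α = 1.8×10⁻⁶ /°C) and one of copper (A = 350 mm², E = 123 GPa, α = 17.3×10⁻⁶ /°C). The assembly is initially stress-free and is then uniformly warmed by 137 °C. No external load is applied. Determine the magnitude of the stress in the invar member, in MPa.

Both members must finish at the same length. With the larger α, the copper tends to over-expand; the plates restrain it, putting the copper in compression and the invar in tension. With no external load the two internal forces are equal and opposite, magnitude P.
Setting the final lengths equal and cancelling L: (α₁ − α₂)ΔT = P/(A₁E₁) + P/(A₂E₂).
|α₁ − α₂|·ΔT = 15.5×10⁻⁶ × 137 = 0.002123.
1/(A₁E₁) + 1/(A₂E₂) = 1/(700×141×10³) + 1/(350×123×10³) = 3.336×10⁻⁸ N⁻¹.
So P = 0.002123 / 3.336×10⁻⁸ = 63.65 kN.
σ_{invar} = P/A₁ = 63650/700 = 90.93 MPa, tensile.

σ ≈ 90.9 MPa (tensile)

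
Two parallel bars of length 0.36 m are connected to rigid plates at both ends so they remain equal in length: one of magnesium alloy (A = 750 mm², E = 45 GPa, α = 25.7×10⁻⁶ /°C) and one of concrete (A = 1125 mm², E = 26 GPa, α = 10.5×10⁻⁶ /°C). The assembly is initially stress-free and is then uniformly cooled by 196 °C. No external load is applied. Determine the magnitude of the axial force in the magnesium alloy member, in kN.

The magnesium alloy has the larger α, so on cooling it would change length more than the concrete if both were free. The rigid plates force a common final length, so the magnesium alloy is put into tension and the concrete into compression, with equal and opposite forces P (no external load).
Equating the net (thermal + elastic) strains gives |α₁ − α₂|·ΔT = P·[1/(A₁E₁) + 1/(A₂E₂)].
|α₁ − α₂|·ΔT = 15.2×10⁻⁶ × 196 = 0.002979.
1/(A₁E₁) + 1/(A₂E₂) = 1/(750×45×10³) + 1/(1125×26×10³) = 6.382×10⁻⁸ N⁻¹.
So P = 0.002979 / 6.382×10⁻⁸ = 46.68 kN.

P ≈ 46.7 kN (tensile in the magnesium alloy)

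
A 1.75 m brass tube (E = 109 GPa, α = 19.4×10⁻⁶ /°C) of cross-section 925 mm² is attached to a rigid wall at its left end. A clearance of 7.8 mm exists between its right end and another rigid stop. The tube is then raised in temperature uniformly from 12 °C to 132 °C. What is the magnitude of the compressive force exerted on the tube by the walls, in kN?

Unrestrained expansion: δ_free = αΔT L = 19.4×10⁻⁶ × 120 × 1750 = 4.074 mm.
Since δ_free = 4.07 mm is less than the 7.8 mm gap, the tube never touches the wall. No axial force develops.

P ≈ 0 kN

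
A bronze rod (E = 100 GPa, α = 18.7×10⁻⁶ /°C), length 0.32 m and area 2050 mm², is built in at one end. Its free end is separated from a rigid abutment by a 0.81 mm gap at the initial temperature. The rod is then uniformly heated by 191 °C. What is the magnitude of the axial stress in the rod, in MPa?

σ ≈ 104 MPa (compressive)

Free thermal elongation = αΔT L = 18.7×10⁻⁶ × 191 × 320 = 1.143 mm.
The gap closes (δ_free > 0.81 mm) and the wall then resists a further 1.143 − 0.81 = 0.3329 mm of expansion.
Compatibility: PL/(AE) = 0.3329 mm, so σ = P/A = E × (0.3329/320) = 104 MPa.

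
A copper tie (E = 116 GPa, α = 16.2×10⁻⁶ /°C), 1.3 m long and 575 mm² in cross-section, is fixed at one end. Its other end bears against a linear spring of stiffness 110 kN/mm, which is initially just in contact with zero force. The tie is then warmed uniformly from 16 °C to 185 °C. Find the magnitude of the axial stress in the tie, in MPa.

The unrestrained thermal change is αΔT L = 16.2×10⁻⁶ × 169 × 1300 = 3.559 mm.
With a force P in the spring, the elastic change of the tie is PL/(AE) and that of the spring is P/k; compatibility requires their sum to equal δ_free.
So P = δ_free / [L/(AE) + 1/k] = 3.559 / [ 1300/(575×116×10³) + 1/(110×10³) ].
P = 3.559 / 2.858×10⁻⁵ = 124500 N.
σ = P/A = 124500/575 = 216.6 MPa.

σ ≈ 217 MPa (compressive)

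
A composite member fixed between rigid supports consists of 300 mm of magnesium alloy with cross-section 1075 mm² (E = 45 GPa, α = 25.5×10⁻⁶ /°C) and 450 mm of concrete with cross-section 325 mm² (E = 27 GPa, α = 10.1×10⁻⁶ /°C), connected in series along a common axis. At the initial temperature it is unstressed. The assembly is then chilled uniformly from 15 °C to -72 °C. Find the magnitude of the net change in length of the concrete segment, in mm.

|ΔL| ≈ 0.551 mm

If the supports were absent, the total length change would be Σ αᵢΔT Lᵢ = 25.5×10⁻⁶×87×300 + 10.1×10⁻⁶×87×450 = 1.061 mm.
Since the ends are fixed, an axial force P builds up, equal in every segment, with P · Σ Lᵢ/(AᵢEᵢ) = δ_free.
Σ Lᵢ/(AᵢEᵢ) = 300/(1075×45×10³) + 450/(325×27×10³) = 5.748×10⁻⁵ mm/N.
So P = 1.061 / 5.748×10⁻⁵ = 18.46 kN, tensile.
For the concrete segment, free thermal change = 10.1×10⁻⁶×87×450 = 0.3954 mm and elastic change from P = 18460×450/(325×27×10³) = 0.9465 mm; these oppose, so the net change is 0.551 mm (segment lengthens).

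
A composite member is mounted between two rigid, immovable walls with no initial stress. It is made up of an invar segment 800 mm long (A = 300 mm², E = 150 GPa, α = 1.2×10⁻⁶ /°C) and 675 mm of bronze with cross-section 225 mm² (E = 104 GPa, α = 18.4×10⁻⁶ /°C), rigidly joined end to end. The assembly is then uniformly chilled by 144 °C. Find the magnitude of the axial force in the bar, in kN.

P ≈ 41.3 kN (tensile)

With the walls removed the bar would change length by δ_free = Σ αᵢΔT Lᵢ = 1.2×10⁻⁶×144×800 + 18.4×10⁻⁶×144×675 = 1.927 mm.
The rigid supports impose zero overall length change; the single axial force P common to all segments must satisfy P Σ Lᵢ/(AᵢEᵢ) = δ_free.
Σ Lᵢ/(AᵢEᵢ) = 800/(300×150×10³) + 675/(225×104×10³) = 4.662×10⁻⁵ mm/N.
P = 1.927 / 4.662×10⁻⁵ = 41320 N = 41.32 kN, tensile.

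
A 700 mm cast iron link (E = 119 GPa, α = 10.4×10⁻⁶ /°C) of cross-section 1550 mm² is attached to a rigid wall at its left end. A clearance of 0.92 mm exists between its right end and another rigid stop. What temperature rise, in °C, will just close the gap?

ΔT ≈ 126 °C

The gap closes when αΔT L = 0.92 mm, since the link is still unstressed at that instant.
ΔT = 0.92 / (10.4×10⁻⁶ × 700) = 126.4 °C.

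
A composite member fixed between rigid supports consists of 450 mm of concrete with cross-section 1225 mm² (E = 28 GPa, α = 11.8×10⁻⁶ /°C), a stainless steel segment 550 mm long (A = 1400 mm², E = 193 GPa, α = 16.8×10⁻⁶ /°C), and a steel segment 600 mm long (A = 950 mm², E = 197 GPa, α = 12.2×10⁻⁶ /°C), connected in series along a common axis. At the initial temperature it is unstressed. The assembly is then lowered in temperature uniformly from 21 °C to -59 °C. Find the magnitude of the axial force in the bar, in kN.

Free thermal contraction of the whole bar: Σ αᵢΔT Lᵢ = 11.8×10⁻⁶×80×450 + 16.8×10⁻⁶×80×550 + 12.2×10⁻⁶×80×600 = 1.75 mm.
The rigid supports impose zero overall length change; the single axial force P common to all segments must satisfy P Σ Lᵢ/(AᵢEᵢ) = δ_free.
The series flexibility is Σ Lᵢ/(AᵢEᵢ) = 450/(1225×28×10³) + 550/(1400×193×10³) + 600/(950×197×10³) = 1.836×10⁻⁵ mm/N.
So P = 1.75 / 1.836×10⁻⁵ = 95.29 kN, tensile.

P ≈ 95.3 kN (tensile)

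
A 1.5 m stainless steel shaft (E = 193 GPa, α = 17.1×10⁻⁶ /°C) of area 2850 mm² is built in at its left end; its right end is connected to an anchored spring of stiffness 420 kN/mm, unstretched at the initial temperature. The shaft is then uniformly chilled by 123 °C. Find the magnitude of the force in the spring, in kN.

The unrestrained thermal change is αΔT L = 17.1×10⁻⁶ × 123 × 1500 = 3.155 mm.
With a force P in the spring, the elastic change of the shaft is PL/(AE) and that of the spring is P/k; compatibility requires their sum to equal δ_free.
P [ L/(AE) + 1/k ] = δ_free → P [ 1500/(2850×193×10³) + 1/(420×10³) ] = 3.155.
P = 3.155 / 5.108×10⁻⁶ = 617700 N.

P ≈ 618 kN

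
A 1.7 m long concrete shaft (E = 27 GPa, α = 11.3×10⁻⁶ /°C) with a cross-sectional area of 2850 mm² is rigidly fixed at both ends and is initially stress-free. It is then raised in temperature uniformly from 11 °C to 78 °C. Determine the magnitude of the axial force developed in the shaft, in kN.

P ≈ 58.3 kN (compressive)

Full restraint means ε = 0, so the stress is σ = EαΔT = 27×10³ × 11.3×10⁻⁶ × 67 = 20.44 MPa.
P = AEαΔT = 2850 × 27×10³ × 11.3×10⁻⁶ × 67 = 58.26 kN (compressive).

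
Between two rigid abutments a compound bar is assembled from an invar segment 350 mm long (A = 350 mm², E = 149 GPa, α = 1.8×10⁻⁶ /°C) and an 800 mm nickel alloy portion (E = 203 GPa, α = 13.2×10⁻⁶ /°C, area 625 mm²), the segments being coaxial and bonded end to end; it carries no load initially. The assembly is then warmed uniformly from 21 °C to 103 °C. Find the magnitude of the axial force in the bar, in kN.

P ≈ 70.5 kN (compressive)

Free thermal expansion of the whole bar: Σ αᵢΔT Lᵢ = 1.8×10⁻⁶×82×350 + 13.2×10⁻⁶×82×800 = 0.9176 mm.
The rigid supports impose zero overall length change; the single axial force P common to all segments must satisfy P Σ Lᵢ/(AᵢEᵢ) = δ_free.
Σ Lᵢ/(AᵢEᵢ) = 350/(350×149×10³) + 800/(625×203×10³) = 1.302×10⁻⁵ mm/N.
So P = 0.9176 / 1.302×10⁻⁵ = 70.49 kN, compressive.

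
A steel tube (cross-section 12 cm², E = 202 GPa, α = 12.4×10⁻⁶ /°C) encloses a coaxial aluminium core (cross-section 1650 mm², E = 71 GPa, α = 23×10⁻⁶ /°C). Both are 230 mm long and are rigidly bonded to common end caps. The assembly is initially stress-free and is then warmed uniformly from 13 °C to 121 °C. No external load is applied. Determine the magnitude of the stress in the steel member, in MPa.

σ ≈ 75.3 MPa (tensile)

The aluminium has the larger α, so on heating it would change length more than the steel if both were free. The rigid plates force a common final length, so the aluminium is put into compression and the steel into tension, with equal and opposite forces P (no external load).
Setting the final lengths equal and cancelling L: (α₁ − α₂)ΔT = P/(A₁E₁) + P/(A₂E₂).
|α₁ − α₂|·ΔT = 10.6×10⁻⁶ × 108 = 0.001145.
1/(A₁E₁) + 1/(A₂E₂) = 1/(1200×202×10³) + 1/(1650×71×10³) = 1.266×10⁻⁸ N⁻¹.
So P = 0.001145 / 1.266×10⁻⁸ = 90.42 kN.
σ_{steel} = P/A₁ = 90420/1200 = 75.35 MPa, tensile.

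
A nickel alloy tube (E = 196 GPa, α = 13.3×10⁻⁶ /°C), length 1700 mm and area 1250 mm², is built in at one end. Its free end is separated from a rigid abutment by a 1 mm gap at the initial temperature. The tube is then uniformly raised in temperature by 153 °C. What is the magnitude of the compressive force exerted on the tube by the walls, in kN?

P ≈ 354 kN

Free thermal elongation = αΔT L = 13.3×10⁻⁶ × 153 × 1700 = 3.459 mm.
The gap closes (δ_free > 1 mm) and the wall then resists a further 3.459 − 1 = 2.459 mm of expansion.
That suppressed elongation corresponds to σ = E·Δ/L = 196×10³ × 2.459/1700 = 283.5 MPa.
Force on the wall = σA = 283.5 × 1250 mm² = 354.4 kN.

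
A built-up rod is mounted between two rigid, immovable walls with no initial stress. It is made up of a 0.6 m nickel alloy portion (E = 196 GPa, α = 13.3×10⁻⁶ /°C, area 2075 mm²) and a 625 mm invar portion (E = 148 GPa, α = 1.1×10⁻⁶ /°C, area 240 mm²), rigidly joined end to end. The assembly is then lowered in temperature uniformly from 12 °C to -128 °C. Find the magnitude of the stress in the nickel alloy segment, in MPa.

σ ≈ 30.7 MPa (tensile)

If the supports were absent, the total length change would be Σ αᵢΔT Lᵢ = 13.3×10⁻⁶×140×600 + 1.1×10⁻⁶×140×625 = 1.213 mm.
The walls prevent any net length change, so an axial force P (same in every segment) develops. Compatibility: P · Σ Lᵢ/(AᵢEᵢ) = δ_free.
Σ Lᵢ/(AᵢEᵢ) = 600/(2075×196×10³) + 625/(240×148×10³) = 1.907×10⁻⁵ mm/N.
Hence P = δ_free / Σ(L/AE) = 1.213/1.907×10⁻⁵ = 63.63 kN (tensile).
σ_{nickel alloy} = P / A = 63630 / 2075 = 30.66 MPa.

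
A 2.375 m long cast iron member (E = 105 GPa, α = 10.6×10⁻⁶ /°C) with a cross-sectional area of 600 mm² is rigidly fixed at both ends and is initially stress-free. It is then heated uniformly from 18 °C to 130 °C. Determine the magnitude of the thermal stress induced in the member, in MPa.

With length fixed, the mechanical strain must cancel the thermal strain αΔT = 10.6×10⁻⁶ × 112 = 1187.2×10⁻⁶.
Hence σ = E·αΔT = 105×10³ × 1187.2×10⁻⁶ = 124.7 MPa, compressive.

σ ≈ 125 MPa (compressive)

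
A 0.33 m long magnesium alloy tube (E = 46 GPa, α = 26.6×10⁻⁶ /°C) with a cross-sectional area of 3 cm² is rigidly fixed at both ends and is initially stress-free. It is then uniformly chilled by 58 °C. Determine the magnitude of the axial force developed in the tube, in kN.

P ≈ 21.3 kN (tensile)

With zero net strain, σ = E·αΔT = 46 GPa × 26.6×10⁻⁶ × 58 = 70.97 MPa.
P = AEαΔT = 300 × 46×10³ × 26.6×10⁻⁶ × 58 = 21.29 kN (tensile).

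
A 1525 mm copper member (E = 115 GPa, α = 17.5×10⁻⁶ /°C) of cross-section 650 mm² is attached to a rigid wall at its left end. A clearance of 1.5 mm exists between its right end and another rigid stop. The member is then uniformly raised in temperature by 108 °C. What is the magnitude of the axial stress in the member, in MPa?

If the wall were absent the member would grow by αΔT L = 17.5×10⁻⁶ × 108 × 1525 = 2.882 mm.
After closing the 1.5 mm clearance, 2.882 − 1.5 = 1.382 mm of expansion remains to be suppressed by the wall.
So σ = E(δ_free − g)/L = 115×10³ × 1.382/1525 = 104.2 MPa.

σ ≈ 104 MPa (compressive)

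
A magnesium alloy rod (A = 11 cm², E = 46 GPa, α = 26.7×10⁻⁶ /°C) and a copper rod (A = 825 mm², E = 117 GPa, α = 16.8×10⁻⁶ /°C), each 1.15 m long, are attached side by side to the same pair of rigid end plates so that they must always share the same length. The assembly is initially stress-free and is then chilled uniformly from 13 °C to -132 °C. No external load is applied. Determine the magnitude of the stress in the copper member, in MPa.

The magnesium alloy has the larger α, so on cooling it would change length more than the copper if both were free. The rigid plates force a common final length, so the magnesium alloy is put into tension and the copper into compression, with equal and opposite forces P (no external load).
Equating the net (thermal + elastic) strains gives |α₁ − α₂|·ΔT = P·[1/(A₁E₁) + 1/(A₂E₂)].
|α₁ − α₂|·ΔT = 9.9×10⁻⁶ × 145 = 0.001435.
1/(A₁E₁) + 1/(A₂E₂) = 1/(1100×46×10³) + 1/(825×117×10³) = 3.012×10⁻⁸ N⁻¹.
So P = 0.001435 / 3.012×10⁻⁸ = 47.65 kN.
σ_{copper} = P/A₂ = 47650/825 = 57.76 MPa, compressive.

σ ≈ 57.8 MPa (compressive)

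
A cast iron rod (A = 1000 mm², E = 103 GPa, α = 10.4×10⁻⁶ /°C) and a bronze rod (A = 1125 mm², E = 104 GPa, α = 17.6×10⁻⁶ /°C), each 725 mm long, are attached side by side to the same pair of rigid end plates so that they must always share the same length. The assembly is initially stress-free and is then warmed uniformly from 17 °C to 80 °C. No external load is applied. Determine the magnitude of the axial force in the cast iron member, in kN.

Both members must finish at the same length. With the larger α, the bronze tends to over-expand; the plates restrain it, putting the bronze in compression and the cast iron in tension. With no external load the two internal forces are equal and opposite, magnitude P.
Compatibility of the two members (thermal + elastic change equal): (α₁ − α₂)ΔT = P·[1/(A₁E₁) + 1/(A₂E₂)].
|α₁ − α₂|·ΔT = 7.2×10⁻⁶ × 63 = 0.0004536.
1/(A₁E₁) + 1/(A₂E₂) = 1/(1000×103×10³) + 1/(1125×104×10³) = 1.826×10⁻⁸ N⁻¹.
So P = 0.0004536 / 1.826×10⁻⁸ = 24.85 kN.

P ≈ 24.8 kN (tensile in the cast iron)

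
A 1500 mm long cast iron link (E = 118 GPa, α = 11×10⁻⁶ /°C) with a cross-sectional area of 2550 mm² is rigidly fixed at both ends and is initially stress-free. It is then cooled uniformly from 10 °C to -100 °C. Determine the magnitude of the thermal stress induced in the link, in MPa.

σ ≈ 143 MPa (tensile)

Because both ends are immovable the net strain is zero, and the suppressed thermal strain is αΔT = 11×10⁻⁶ × 110 = 1210×10⁻⁶.
The stress required to suppress this strain is σ = Eε = 118×10³ × 1210×10⁻⁶ = 142.8 MPa, tensile since the link is trying to contract.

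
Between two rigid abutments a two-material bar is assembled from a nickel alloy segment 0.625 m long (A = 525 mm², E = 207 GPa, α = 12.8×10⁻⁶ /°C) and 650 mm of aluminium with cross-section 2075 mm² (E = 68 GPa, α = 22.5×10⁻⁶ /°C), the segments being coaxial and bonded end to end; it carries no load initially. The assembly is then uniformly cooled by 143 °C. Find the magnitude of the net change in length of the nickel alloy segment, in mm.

With the walls removed the bar would change length by δ_free = Σ αᵢΔT Lᵢ = 12.8×10⁻⁶×143×625 + 22.5×10⁻⁶×143×650 = 3.235 mm.
The walls prevent any net length change, so an axial force P (same in every segment) develops. Compatibility: P · Σ Lᵢ/(AᵢEᵢ) = δ_free.
Σ Lᵢ/(AᵢEᵢ) = 625/(525×207×10³) + 650/(2075×68×10³) = 1.036×10⁻⁵ mm/N.
So P = 3.235 / 1.036×10⁻⁵ = 312.4 kN, tensile.
For the nickel alloy segment, free thermal change = 12.8×10⁻⁶×143×625 = 1.144 mm and elastic change from P = 312400×625/(525×207×10³) = 1.796 mm; these oppose, so the net change is 0.652 mm (segment lengthens).

|ΔL| ≈ 0.652 mm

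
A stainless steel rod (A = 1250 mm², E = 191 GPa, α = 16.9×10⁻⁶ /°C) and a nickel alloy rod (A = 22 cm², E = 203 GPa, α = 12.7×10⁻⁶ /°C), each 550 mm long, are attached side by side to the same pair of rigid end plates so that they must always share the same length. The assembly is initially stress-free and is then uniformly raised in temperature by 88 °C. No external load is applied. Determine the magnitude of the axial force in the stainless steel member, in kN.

The stainless steel has the larger α, so on heating it would change length more than the nickel alloy if both were free. The rigid plates force a common final length, so the stainless steel is put into compression and the nickel alloy into tension, with equal and opposite forces P (no external load).
Compatibility of the two members (thermal + elastic change equal): (α₁ − α₂)ΔT = P·[1/(A₁E₁) + 1/(A₂E₂)].
|α₁ − α₂|·ΔT = 4.2×10⁻⁶ × 88 = 0.0003696.
1/(A₁E₁) + 1/(A₂E₂) = 1/(1250×191×10³) + 1/(2200×203×10³) = 6.428×10⁻⁹ N⁻¹.
P = 0.0003696 / 6.428×10⁻⁹ = 57500 N = 57.5 kN.

P ≈ 57.5 kN (compressive in the stainless steel)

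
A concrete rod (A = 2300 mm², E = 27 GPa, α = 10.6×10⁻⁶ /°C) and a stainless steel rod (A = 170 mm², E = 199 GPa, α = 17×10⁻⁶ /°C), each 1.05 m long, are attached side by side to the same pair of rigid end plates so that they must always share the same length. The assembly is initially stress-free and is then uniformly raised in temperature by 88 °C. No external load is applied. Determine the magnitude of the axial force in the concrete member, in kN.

P ≈ 12.3 kN (tensile in the concrete)

The stainless steel has the larger α, so on heating it would change length more than the concrete if both were free. The rigid plates force a common final length, so the stainless steel is put into compression and the concrete into tension, with equal and opposite forces P (no external load).
Compatibility of the two members (thermal + elastic change equal): (α₁ − α₂)ΔT = P·[1/(A₁E₁) + 1/(A₂E₂)].
|α₁ − α₂|·ΔT = 6.4×10⁻⁶ × 88 = 0.0005632.
1/(A₁E₁) + 1/(A₂E₂) = 1/(2300×27×10³) + 1/(170×199×10³) = 4.566×10⁻⁸ N⁻¹.
So P = 0.0005632 / 4.566×10⁻⁸ = 12.33 kN.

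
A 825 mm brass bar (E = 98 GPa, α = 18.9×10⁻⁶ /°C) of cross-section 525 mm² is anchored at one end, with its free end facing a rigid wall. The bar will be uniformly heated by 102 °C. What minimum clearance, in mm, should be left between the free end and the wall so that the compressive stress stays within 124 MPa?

Free expansion if unrestrained: δ_free = αΔT L = 18.9×10⁻⁶ × 102 × 825 = 1.59 mm.
A stress of 124 MPa corresponds to the wall pushing the bar back by σL/E = 124×825/(98×10³) = 1.044 mm.
So the gap has to take up the difference, g_min = δ_free − σL/E = 1.59 − 1.044 = 0.5466 mm.

g ≈ 0.547 mm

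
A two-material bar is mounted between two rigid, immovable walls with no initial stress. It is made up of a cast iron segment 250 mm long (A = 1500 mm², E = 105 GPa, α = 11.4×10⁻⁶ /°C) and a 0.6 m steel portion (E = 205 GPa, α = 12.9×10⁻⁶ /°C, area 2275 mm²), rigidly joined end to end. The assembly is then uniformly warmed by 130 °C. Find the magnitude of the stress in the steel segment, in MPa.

σ ≈ 211 MPa (compressive)

Free thermal expansion of the whole bar: Σ αᵢΔT Lᵢ = 11.4×10⁻⁶×130×250 + 12.9×10⁻⁶×130×600 = 1.377 mm.
The walls prevent any net length change, so an axial force P (same in every segment) develops. Compatibility: P · Σ Lᵢ/(AᵢEᵢ) = δ_free.
The series flexibility is Σ Lᵢ/(AᵢEᵢ) = 250/(1500×105×10³) + 600/(2275×205×10³) = 2.874×10⁻⁶ mm/N.
So P = 1.377 / 2.874×10⁻⁶ = 479 kN, compressive.
σ_{steel} = P / A = 479000 / 2275 = 210.6 MPa.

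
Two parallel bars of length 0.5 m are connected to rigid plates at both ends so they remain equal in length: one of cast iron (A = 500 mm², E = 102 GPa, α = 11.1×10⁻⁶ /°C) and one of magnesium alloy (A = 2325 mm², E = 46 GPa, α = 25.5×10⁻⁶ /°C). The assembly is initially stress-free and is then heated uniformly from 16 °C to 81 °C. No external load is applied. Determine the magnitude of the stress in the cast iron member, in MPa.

σ ≈ 64.6 MPa (tensile)

The magnesium alloy has the larger α, so on heating it would change length more than the cast iron if both were free. The rigid plates force a common final length, so the magnesium alloy is put into compression and the cast iron into tension, with equal and opposite forces P (no external load).
Compatibility of the two members (thermal + elastic change equal): (α₁ − α₂)ΔT = P·[1/(A₁E₁) + 1/(A₂E₂)].
|α₁ − α₂|·ΔT = 14.4×10⁻⁶ × 65 = 0.000936.
1/(A₁E₁) + 1/(A₂E₂) = 1/(500×102×10³) + 1/(2325×46×10³) = 2.896×10⁻⁸ N⁻¹.
So P = 0.000936 / 2.896×10⁻⁸ = 32.32 kN.
σ_{cast iron} = P/A₁ = 32320/500 = 64.65 MPa, tensile.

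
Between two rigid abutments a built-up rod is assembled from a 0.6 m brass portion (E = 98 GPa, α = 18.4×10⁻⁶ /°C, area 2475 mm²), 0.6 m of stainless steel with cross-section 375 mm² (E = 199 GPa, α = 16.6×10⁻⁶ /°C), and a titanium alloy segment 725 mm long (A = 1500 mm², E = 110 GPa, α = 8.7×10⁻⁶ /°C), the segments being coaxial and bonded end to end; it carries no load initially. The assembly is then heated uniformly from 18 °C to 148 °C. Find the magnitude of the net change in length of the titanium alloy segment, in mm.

|ΔL| ≈ 0.226 mm

With the walls removed the bar would change length by δ_free = Σ αᵢΔT Lᵢ = 18.4×10⁻⁶×130×600 + 16.6×10⁻⁶×130×600 + 8.7×10⁻⁶×130×725 = 3.55 mm.
Since the ends are fixed, an axial force P builds up, equal in every segment, with P · Σ Lᵢ/(AᵢEᵢ) = δ_free.
The series flexibility is Σ Lᵢ/(AᵢEᵢ) = 600/(2475×98×10³) + 600/(375×199×10³) + 725/(1500×110×10³) = 1.491×10⁻⁵ mm/N.
P = 3.55 / 1.491×10⁻⁵ = 238100 N = 238.1 kN, compressive.
For the titanium alloy segment, free thermal change = 8.7×10⁻⁶×130×725 = 0.82 mm and elastic change from P = 238100×725/(1500×110×10³) = 1.046 mm; these oppose, so the net change is 0.226 mm (segment shortens).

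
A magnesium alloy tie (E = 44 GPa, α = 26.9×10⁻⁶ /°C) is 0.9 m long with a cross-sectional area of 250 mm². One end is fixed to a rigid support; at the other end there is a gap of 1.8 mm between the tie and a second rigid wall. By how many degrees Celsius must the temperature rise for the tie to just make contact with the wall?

Contact occurs when the free expansion equals the gap: αΔT L = 1.8 mm.
So ΔT = g/(αL) = 1.8/(26.9×10⁻⁶ × 900) = 74.35 °C.

ΔT ≈ 74.3 °C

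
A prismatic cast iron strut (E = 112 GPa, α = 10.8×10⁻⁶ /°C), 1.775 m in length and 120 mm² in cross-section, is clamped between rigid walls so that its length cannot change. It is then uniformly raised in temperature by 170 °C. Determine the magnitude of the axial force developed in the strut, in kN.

With zero net strain, σ = E·αΔT = 112 GPa × 10.8×10⁻⁶ × 170 = 205.6 MPa.
P = AEαΔT = 120 × 112×10³ × 10.8×10⁻⁶ × 170 = 24.68 kN (compressive).

P ≈ 24.7 kN (compressive)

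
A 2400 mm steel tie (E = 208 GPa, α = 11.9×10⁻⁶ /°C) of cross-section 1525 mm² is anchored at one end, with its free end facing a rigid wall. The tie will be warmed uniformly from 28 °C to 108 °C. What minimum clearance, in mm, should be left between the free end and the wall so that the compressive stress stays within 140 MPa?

Free expansion if unrestrained: δ_free = αΔT L = 11.9×10⁻⁶ × 80 × 2400 = 2.285 mm.
At the allowable stress the elastic shortening the wall may impose is σL/E = 140 × 2400 / (208×10³) = 1.615 mm.
The gap must absorb the remainder: g_min = 2.285 − 1.615 = 0.6694 mm.

g ≈ 0.669 mm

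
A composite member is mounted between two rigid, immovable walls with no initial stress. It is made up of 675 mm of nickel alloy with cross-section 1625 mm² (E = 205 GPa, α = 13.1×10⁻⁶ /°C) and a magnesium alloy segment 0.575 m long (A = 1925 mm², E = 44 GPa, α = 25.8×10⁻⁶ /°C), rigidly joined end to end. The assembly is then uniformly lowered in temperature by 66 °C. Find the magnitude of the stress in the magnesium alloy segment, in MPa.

With the walls removed the bar would change length by δ_free = Σ αᵢΔT Lᵢ = 13.1×10⁻⁶×66×675 + 25.8×10⁻⁶×66×575 = 1.563 mm.
The walls prevent any net length change, so an axial force P (same in every segment) develops. Compatibility: P · Σ Lᵢ/(AᵢEᵢ) = δ_free.
The series flexibility is Σ Lᵢ/(AᵢEᵢ) = 675/(1625×205×10³) + 575/(1925×44×10³) = 8.815×10⁻⁶ mm/N.
Hence P = δ_free / Σ(L/AE) = 1.563/8.815×10⁻⁶ = 177.3 kN (tensile).
σ_{magnesium alloy} = P / A = 177300 / 1925 = 92.09 MPa.

σ ≈ 92.1 MPa (tensile)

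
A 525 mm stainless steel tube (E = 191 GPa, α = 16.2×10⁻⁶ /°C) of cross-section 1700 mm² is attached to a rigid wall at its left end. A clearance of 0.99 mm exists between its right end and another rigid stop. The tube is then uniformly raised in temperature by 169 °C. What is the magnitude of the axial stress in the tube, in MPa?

σ ≈ 163 MPa (compressive)

Unrestrained expansion: δ_free = αΔT L = 16.2×10⁻⁶ × 169 × 525 = 1.437 mm.
This exceeds the 0.99 mm gap, so the wall pushes back. The portion of expansion that must be recovered elastically is δ_free − gap = 1.437 − 0.99 = 0.4473 mm.
So σ = E(δ_free − g)/L = 191×10³ × 0.4473/525 = 162.7 MPa.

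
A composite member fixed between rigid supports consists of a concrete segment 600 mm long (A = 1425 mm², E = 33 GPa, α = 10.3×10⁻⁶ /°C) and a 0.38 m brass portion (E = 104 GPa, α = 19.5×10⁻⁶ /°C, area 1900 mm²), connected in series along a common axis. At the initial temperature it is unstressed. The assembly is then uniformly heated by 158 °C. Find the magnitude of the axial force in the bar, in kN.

P ≈ 146 kN (compressive)

If the supports were absent, the total length change would be Σ αᵢΔT Lᵢ = 10.3×10⁻⁶×158×600 + 19.5×10⁻⁶×158×380 = 2.147 mm.
The walls prevent any net length change, so an axial force P (same in every segment) develops. Compatibility: P · Σ Lᵢ/(AᵢEᵢ) = δ_free.
The series flexibility is Σ Lᵢ/(AᵢEᵢ) = 600/(1425×33×10³) + 380/(1900×104×10³) = 1.468×10⁻⁵ mm/N.
So P = 2.147 / 1.468×10⁻⁵ = 146.2 kN, compressive.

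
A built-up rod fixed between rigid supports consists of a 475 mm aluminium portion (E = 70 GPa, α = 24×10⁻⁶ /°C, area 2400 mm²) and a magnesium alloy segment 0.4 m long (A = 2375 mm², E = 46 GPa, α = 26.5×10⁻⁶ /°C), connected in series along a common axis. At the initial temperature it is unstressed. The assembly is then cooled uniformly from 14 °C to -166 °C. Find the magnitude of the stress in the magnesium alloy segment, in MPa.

With the walls removed the bar would change length by δ_free = Σ αᵢΔT Lᵢ = 24×10⁻⁶×180×475 + 26.5×10⁻⁶×180×400 = 3.96 mm.
Since the ends are fixed, an axial force P builds up, equal in every segment, with P · Σ Lᵢ/(AᵢEᵢ) = δ_free.
The series flexibility is Σ Lᵢ/(AᵢEᵢ) = 475/(2400×70×10³) + 400/(2375×46×10³) = 6.489×10⁻⁶ mm/N.
Hence P = δ_free / Σ(L/AE) = 3.96/6.489×10⁻⁶ = 610.3 kN (tensile).
σ_{magnesium alloy} = P / A = 610300 / 2375 = 257 MPa.

σ ≈ 257 MPa (tensile)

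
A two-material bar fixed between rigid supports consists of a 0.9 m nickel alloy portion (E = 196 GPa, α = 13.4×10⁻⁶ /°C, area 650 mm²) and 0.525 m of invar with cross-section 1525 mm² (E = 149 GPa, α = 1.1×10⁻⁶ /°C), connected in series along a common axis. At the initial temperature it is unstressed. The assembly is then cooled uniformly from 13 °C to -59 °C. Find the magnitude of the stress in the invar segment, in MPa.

σ ≈ 63.6 MPa (tensile)

With the walls removed the bar would change length by δ_free = Σ αᵢΔT Lᵢ = 13.4×10⁻⁶×72×900 + 1.1×10⁻⁶×72×525 = 0.9099 mm.
The walls prevent any net length change, so an axial force P (same in every segment) develops. Compatibility: P · Σ Lᵢ/(AᵢEᵢ) = δ_free.
The series flexibility is Σ Lᵢ/(AᵢEᵢ) = 900/(650×196×10³) + 525/(1525×149×10³) = 9.375×10⁻⁶ mm/N.
Hence P = δ_free / Σ(L/AE) = 0.9099/9.375×10⁻⁶ = 97.06 kN (tensile).
σ_{invar} = P / A = 97060 / 1525 = 63.64 MPa.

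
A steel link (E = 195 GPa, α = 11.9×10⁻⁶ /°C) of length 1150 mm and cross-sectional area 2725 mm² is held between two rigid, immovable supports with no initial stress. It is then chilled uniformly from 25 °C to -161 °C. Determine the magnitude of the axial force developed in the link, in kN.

P ≈ 1180 kN (tensile)

The ends cannot move, so σ = EαΔT = 195×10³ × 11.9×10⁻⁶ × 186 = 431.6 MPa.
Then P = σA = 431.6 × 2725 mm² = 1176 kN, tensile.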